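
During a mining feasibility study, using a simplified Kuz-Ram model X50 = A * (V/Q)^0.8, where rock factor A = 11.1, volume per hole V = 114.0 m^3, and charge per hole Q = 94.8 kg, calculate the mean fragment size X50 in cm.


Compute V/Q:
V/Q = 114.0 / 94.8 = 1.202531646
Raise to the power 0.8:
(V/Q)^0.8 = 1.202531646^0.8 = 1.158983388
Multiply by A:
X50 = 11.1 * 1.158983388
= 12.8647 cm

12.8647 cm


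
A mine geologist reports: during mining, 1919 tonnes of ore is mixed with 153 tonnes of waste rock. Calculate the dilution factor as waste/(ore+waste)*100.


7.3842%

Total material = ore + waste
= 1919 + 153 = 2072 tonnes
Dilution = waste / total * 100
= 153 / 2072 * 100
= 0.07384169884 * 100
= 7.3842%


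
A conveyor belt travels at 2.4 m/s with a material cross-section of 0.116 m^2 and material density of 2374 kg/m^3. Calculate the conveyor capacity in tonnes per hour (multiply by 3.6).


Volumetric flow = speed * area
= 2.4 * 0.116 = 0.2784 m^3/s
Mass flow = volumetric * density
= 0.2784 * 2374 = 660.9216 kg/s
Convert to t/h: multiply by 3.6
Capacity = 660.9216 * 3.6
= 2379.3178 t/h

2379.3178 t/h


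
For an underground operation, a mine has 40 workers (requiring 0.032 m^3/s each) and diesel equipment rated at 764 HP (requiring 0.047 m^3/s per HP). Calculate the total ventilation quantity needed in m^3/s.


Airflow for workers:
Q_people = 40 * 0.032 = 1.28 m^3/s
Airflow for diesel equipment:
Q_diesel = 764 * 0.047 = 35.908 m^3/s
Total ventilation:
Q_total = 1.28 + 35.908
= 37.188 m^3/s

37.188 m^3/s


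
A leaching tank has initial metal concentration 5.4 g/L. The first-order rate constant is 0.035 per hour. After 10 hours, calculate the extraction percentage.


29.5312%

Compute the exponent:
-k * t = -0.035 * 10 = -0.35
Remaining concentration:
C = 5.4 * exp(-0.35)
= 5.4 * 0.7046880897
= 3.805315684 g/L
Extracted = 5.4 - 3.805315684 = 1.594684316 g/L
Extraction % = 1.594684316 / 5.4 * 100
= 29.5312%


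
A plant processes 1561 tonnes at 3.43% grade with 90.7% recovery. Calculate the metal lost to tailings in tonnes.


4.9794 tonnes

Total metal in feed:
= 1561 * 3.43 / 100 = 53.5423 tonnes
Metal recovered:
= 53.5423 * 90.7 / 100 = 48.5628661 tonnes
Metal lost to tailings:
= 53.5423 - 48.5628661
= 4.9794 tonnes


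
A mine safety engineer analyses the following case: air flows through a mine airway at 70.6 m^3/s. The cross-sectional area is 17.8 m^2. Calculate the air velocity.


3.9663 m/s

Velocity = flow rate / cross-sectional area
= 70.6 / 17.8
= 3.9663 m/s


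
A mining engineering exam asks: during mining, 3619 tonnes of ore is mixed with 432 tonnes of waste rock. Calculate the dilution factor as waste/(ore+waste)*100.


10.664%

Total material = ore + waste
= 3619 + 432 = 4051 tonnes
Dilution = waste / total * 100
= 432 / 4051 * 100
= 0.1066403357 * 100
= 10.664%


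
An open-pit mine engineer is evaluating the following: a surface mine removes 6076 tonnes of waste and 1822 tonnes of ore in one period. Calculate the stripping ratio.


3.3348

Stripping ratio = waste tonnage / ore tonnage
= 6076 / 1822
= 3.3348


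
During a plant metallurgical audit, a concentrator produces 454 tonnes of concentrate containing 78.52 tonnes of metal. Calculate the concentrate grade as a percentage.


Grade = (metal in concentrate / concentrate mass) * 100
= (78.52 / 454) * 100
= 0.1729515419 * 100
= 17.2952%

17.2952%


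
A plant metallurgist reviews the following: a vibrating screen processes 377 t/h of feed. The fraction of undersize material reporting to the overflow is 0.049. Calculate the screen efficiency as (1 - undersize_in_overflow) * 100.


95.1%

Screen efficiency = (1 - fraction of undersize in overflow) * 100
= (1 - 0.049) * 100
= 0.951 * 100
= 95.1%


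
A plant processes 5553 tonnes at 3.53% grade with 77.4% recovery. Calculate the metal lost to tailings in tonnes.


44.3007 tonnes

Total metal in feed:
= 5553 * 3.53 / 100 = 196.0209 tonnes
Metal recovered:
= 196.0209 * 77.4 / 100 = 151.7201766 tonnes
Metal lost to tailings:
= 196.0209 - 151.7201766
= 44.3007 tonnes


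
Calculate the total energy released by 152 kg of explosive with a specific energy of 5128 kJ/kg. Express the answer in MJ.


779.456 MJ

Energy = mass * specific_energy / 1000
= 152 * 5128 / 1000
= 779456 / 1000
= 779.456 MJ


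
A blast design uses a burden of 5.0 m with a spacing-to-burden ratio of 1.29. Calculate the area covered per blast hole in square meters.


First, find the spacing:
Spacing = burden * ratio = 5.0 * 1.29
= 6.45 m
Then, calculate the area:
Area = burden * spacing = 5.0 * 6.45
= 32.25 m^2

32.25 m^2


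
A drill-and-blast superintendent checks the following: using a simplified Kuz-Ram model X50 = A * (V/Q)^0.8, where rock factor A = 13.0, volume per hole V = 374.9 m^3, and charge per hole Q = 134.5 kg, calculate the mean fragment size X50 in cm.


29.5187 cm

Compute V/Q:
V/Q = 374.9 / 134.5 = 2.787360595
Raise to the power 0.8:
(V/Q)^0.8 = 2.787360595^0.8 = 2.270672629
Multiply by A:
X50 = 13.0 * 2.270672629
= 29.5187 cm


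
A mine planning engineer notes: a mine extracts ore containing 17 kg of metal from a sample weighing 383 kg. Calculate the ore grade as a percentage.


4.4386%

Ore grade = (metal mass / ore mass) * 100
= (17 / 383) * 100
= 0.04438642298 * 100
= 4.4386%


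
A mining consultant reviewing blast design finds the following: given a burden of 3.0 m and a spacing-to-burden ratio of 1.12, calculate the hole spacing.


Spacing = burden * ratio
= 3.0 * 1.12
= 3.36 m

3.36 m


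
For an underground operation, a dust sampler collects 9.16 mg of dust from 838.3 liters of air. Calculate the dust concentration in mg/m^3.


10.9269 mg/m^3

Convert liters to m^3: 1 m^3 = 1000 L
Concentration = mass / volume * 1000
= 9.16 / 838.3 * 1000
= 0.01092687582 * 1000
= 10.9269 mg/m^3


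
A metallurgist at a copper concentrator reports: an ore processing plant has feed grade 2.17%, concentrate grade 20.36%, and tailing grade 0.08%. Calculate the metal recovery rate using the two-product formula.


Using the two-product formula:
R = 100 * c * (f - t) / (f * (c - t))
Numerator = 100 * 20.36 * (2.17 - 0.08)
= 100 * 20.36 * 2.09
= 4255.24
Denominator = 2.17 * (20.36 - 0.08)
= 2.17 * 20.28
= 44.0076
R = 4255.24 / 44.0076
= 96.6933%

96.6933%


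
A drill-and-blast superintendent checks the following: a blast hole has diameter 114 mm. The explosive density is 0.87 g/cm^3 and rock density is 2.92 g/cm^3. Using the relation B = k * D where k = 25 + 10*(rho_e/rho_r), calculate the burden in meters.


3.1897 m

First, compute k:
rho_e / rho_r = 0.87 / 2.92 = 0.2979452055
k = 25 + 10 * 0.2979452055 = 27.97945205
Then, compute burden:
B = k * D / 1000 = 27.97945205 * 114 / 1000
= 3189.657534 / 1000
= 3.1897 m


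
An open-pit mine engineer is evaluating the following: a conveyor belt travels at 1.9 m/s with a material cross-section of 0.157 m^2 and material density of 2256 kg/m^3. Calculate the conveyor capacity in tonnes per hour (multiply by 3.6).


2422.6733 t/h

Volumetric flow = speed * area
= 1.9 * 0.157 = 0.2983 m^3/s
Mass flow = volumetric * density
= 0.2983 * 2256 = 672.9648 kg/s
Convert to t/h: multiply by 3.6
Capacity = 672.9648 * 3.6
= 2422.6733 t/h


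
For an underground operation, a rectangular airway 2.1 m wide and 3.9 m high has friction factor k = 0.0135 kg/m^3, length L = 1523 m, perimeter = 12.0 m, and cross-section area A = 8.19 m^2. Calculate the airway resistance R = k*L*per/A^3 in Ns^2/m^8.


0.4491 Ns^2/m^8

Compute the numerator:
k * L * per = 0.0135 * 1523 * 12.0
= 246.726
Compute the denominator:
A^3 = 8.19^3 = 549.353259
Resistance:
R = 246.726 / 549.353259
= 0.4491 Ns^2/m^8


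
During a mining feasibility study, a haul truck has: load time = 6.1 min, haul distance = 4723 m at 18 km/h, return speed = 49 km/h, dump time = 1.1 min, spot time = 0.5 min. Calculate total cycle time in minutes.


Convert haul speed to m/min: 18 * 1000/60 = 300 m/min
Haul time = 4723 / 300 = 15.74333333 min
Convert return speed to m/min: 49 * 1000/60 = 816.6666667 m/min
Return time = 4723 / 816.6666667 = 5.783265306 min
Total cycle time:
= 6.1 + 15.74333333 + 1.1 + 5.783265306 + 0.5
= 29.2266 min

29.2266 min


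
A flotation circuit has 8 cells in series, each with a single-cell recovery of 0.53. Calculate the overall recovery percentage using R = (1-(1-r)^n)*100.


99.7619%

Complement of single-cell recovery:
1 - r = 1 - 0.53 = 0.47
Raise to power n:
(1 - r)^8 = 0.47^8 = 0.002381128666
Overall recovery:
R = (1 - 0.002381128666) * 100
= 99.7619%


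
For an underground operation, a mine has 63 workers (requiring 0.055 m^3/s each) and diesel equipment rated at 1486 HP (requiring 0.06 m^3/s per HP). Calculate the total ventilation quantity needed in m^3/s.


Airflow for workers:
Q_people = 63 * 0.055 = 3.465 m^3/s
Airflow for diesel equipment:
Q_diesel = 1486 * 0.06 = 89.16 m^3/s
Total ventilation:
Q_total = 3.465 + 89.16
= 92.625 m^3/s

92.625 m^3/s


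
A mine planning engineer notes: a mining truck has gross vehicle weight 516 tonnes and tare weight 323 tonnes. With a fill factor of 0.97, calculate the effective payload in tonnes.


Maximum payload = gross - tare
= 516 - 323 = 193 tonnes
Effective payload = max payload * fill factor
= 193 * 0.97
= 187.21 tonnes

187.21 tonnes


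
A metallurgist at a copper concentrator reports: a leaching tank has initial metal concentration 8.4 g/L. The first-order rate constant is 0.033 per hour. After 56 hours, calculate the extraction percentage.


Compute the exponent:
-k * t = -0.033 * 56 = -1.848
Remaining concentration:
C = 8.4 * exp(-1.848)
= 8.4 * 0.1575519553
= 1.323436425 g/L
Extracted = 8.4 - 1.323436425 = 7.076563575 g/L
Extraction % = 7.076563575 / 8.4 * 100
= 84.2448%

84.2448%


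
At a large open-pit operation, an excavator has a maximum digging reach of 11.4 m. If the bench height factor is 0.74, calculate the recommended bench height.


Bench height = reach * factor
= 11.4 * 0.74
= 8.436 m

8.436 m


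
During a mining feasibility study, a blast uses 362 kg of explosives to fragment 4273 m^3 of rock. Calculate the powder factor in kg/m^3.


0.0847 kg/m^3

Powder factor = explosive mass / rock volume
= 362 / 4273
= 0.0847 kg/m^3


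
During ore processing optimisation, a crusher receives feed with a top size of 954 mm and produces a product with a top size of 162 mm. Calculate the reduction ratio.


5.8889

Reduction ratio = feed size / product size
= 954 / 162
= 5.8889


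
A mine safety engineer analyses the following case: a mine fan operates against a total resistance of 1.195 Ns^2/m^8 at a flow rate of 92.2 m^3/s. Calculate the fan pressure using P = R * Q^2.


Compute Q^2:
Q^2 = 92.2^2 = 8500.84
Compute pressure:
P = R * Q^2 = 1.195 * 8500.84
= 10158.5038 Pa

10158.5038 Pa


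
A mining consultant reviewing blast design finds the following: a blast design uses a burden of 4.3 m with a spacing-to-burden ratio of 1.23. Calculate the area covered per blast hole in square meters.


First, find the spacing:
Spacing = burden * ratio = 4.3 * 1.23
= 5.289 m
Then, calculate the area:
Area = burden * spacing = 4.3 * 5.289
= 22.7427 m^2

22.7427 m^2


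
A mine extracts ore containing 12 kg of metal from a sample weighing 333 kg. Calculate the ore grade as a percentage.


Ore grade = (metal mass / ore mass) * 100
= (12 / 333) * 100
= 0.03603603604 * 100
= 3.6036%

3.6036%


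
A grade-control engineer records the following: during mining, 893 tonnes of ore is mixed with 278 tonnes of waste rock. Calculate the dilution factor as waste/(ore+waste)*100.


23.7404%

Total material = ore + waste
= 893 + 278 = 1171 tonnes
Dilution = waste / total * 100
= 278 / 1171 * 100
= 0.2374039283 * 100
= 23.7404%


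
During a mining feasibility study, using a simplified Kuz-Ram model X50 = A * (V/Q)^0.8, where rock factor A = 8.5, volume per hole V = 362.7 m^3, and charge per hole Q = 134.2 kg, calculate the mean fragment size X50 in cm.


18.8302 cm

Compute V/Q:
V/Q = 362.7 / 134.2 = 2.702682563
Raise to the power 0.8:
(V/Q)^0.8 = 2.702682563^0.8 = 2.215317773
Multiply by A:
X50 = 8.5 * 2.215317773
= 18.8302 cm


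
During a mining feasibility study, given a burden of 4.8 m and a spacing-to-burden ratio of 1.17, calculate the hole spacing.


5.616 m

Spacing = burden * ratio
= 4.8 * 1.17
= 5.616 m


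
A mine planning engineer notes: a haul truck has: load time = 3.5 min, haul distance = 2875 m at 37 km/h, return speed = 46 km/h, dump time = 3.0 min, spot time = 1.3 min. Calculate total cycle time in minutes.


Convert haul speed to m/min: 37 * 1000/60 = 616.6666667 m/min
Haul time = 2875 / 616.6666667 = 4.662162162 min
Convert return speed to m/min: 46 * 1000/60 = 766.6666667 m/min
Return time = 2875 / 766.6666667 = 3.75 min
Total cycle time:
= 3.5 + 4.662162162 + 3.0 + 3.75 + 1.3
= 16.2122 min

16.2122 min


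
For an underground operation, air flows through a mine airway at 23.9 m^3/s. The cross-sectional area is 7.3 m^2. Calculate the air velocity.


3.274 m/s

Velocity = flow rate / cross-sectional area
= 23.9 / 7.3
= 3.274 m/s


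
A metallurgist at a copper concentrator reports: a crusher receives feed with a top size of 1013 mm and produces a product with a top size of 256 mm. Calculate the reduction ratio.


Reduction ratio = feed size / product size
= 1013 / 256
= 3.957

3.957


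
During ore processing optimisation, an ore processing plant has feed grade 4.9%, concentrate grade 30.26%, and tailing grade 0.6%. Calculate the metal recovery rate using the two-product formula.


89.5303%

Using the two-product formula:
R = 100 * c * (f - t) / (f * (c - t))
Numerator = 100 * 30.26 * (4.9 - 0.6)
= 100 * 30.26 * 4.3
= 13011.8
Denominator = 4.9 * (30.26 - 0.6)
= 4.9 * 29.66
= 145.334
R = 13011.8 / 145.334
= 89.5303%


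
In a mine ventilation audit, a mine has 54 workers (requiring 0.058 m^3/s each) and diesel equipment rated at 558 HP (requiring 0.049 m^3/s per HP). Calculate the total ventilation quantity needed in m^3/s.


Airflow for workers:
Q_people = 54 * 0.058 = 3.132 m^3/s
Airflow for diesel equipment:
Q_diesel = 558 * 0.049 = 27.342 m^3/s
Total ventilation:
Q_total = 3.132 + 27.342
= 30.474 m^3/s

30.474 m^3/s


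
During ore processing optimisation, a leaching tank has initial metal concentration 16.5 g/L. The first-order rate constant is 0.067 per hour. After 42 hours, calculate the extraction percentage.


Compute the exponent:
-k * t = -0.067 * 42 = -2.814
Remaining concentration:
C = 16.5 * exp(-2.814)
= 16.5 * 0.05996465342
= 0.9894167814 g/L
Extracted = 16.5 - 0.9894167814 = 15.51058322 g/L
Extraction % = 15.51058322 / 16.5 * 100
= 94.0035%

94.0035%


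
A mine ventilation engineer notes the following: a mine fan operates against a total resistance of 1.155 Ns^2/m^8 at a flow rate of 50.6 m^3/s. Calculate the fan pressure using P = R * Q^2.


2957.2158 Pa

Compute Q^2:
Q^2 = 50.6^2 = 2560.36
Compute pressure:
P = R * Q^2 = 1.155 * 2560.36
= 2957.2158 Pa


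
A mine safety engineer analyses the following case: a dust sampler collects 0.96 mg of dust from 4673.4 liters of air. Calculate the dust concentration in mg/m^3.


0.2054 mg/m^3

Convert liters to m^3: 1 m^3 = 1000 L
Concentration = mass / volume * 1000
= 0.96 / 4673.4 * 1000
= 0.000205417897 * 1000
= 0.2054 mg/m^3


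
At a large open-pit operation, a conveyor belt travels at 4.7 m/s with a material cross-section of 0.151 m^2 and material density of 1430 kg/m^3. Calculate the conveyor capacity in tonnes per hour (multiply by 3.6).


Volumetric flow = speed * area
= 4.7 * 0.151 = 0.7097 m^3/s
Mass flow = volumetric * density
= 0.7097 * 1430 = 1014.871 kg/s
Convert to t/h: multiply by 3.6
Capacity = 1014.871 * 3.6
= 3653.5356 t/h

3653.5356 t/h


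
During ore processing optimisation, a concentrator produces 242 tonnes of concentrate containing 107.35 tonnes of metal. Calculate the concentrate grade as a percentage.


44.3595%

Grade = (metal in concentrate / concentrate mass) * 100
= (107.35 / 242) * 100
= 0.4435950413 * 100
= 44.3595%


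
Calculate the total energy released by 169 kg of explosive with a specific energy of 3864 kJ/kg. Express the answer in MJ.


Energy = mass * specific_energy / 1000
= 169 * 3864 / 1000
= 653016 / 1000
= 653.016 MJ

653.016 MJ


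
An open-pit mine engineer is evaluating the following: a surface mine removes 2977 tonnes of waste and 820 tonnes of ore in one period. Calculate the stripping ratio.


3.6305

Stripping ratio = waste tonnage / ore tonnage
= 2977 / 820
= 3.6305


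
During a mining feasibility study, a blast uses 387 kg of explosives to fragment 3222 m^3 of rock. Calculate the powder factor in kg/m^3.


Powder factor = explosive mass / rock volume
= 387 / 3222
= 0.1201 kg/m^3

0.1201 kg/m^3


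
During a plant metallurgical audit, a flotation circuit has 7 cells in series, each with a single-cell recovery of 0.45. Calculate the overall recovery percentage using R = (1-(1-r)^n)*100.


98.4776%

Complement of single-cell recovery:
1 - r = 1 - 0.45 = 0.55
Raise to power n:
(1 - r)^7 = 0.55^7 = 0.01522435234
Overall recovery:
R = (1 - 0.01522435234) * 100
= 98.4776%


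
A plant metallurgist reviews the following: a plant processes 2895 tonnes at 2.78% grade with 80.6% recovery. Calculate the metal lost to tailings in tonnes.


15.6133 tonnes

Total metal in feed:
= 2895 * 2.78 / 100 = 80.481 tonnes
Metal recovered:
= 80.481 * 80.6 / 100 = 64.867686 tonnes
Metal lost to tailings:
= 80.481 - 64.867686
= 15.6133 tonnes


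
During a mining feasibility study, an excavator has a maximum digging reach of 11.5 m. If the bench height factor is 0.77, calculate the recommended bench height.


Bench height = reach * factor
= 11.5 * 0.77
= 8.855 m

8.855 m


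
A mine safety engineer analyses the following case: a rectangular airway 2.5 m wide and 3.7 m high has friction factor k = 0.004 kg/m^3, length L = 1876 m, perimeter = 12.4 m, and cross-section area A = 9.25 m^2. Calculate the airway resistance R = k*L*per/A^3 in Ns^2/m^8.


0.1176 Ns^2/m^8

Compute the numerator:
k * L * per = 0.004 * 1876 * 12.4
= 93.0496
Compute the denominator:
A^3 = 9.25^3 = 791.453125
Resistance:
R = 93.0496 / 791.453125
= 0.1176 Ns^2/m^8


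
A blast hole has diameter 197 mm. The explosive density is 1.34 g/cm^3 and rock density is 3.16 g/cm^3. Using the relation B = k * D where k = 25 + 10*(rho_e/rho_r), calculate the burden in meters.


First, compute k:
rho_e / rho_r = 1.34 / 3.16 = 0.4240506329
k = 25 + 10 * 0.4240506329 = 29.24050633
Then, compute burden:
B = k * D / 1000 = 29.24050633 * 197 / 1000
= 5760.379747 / 1000
= 5.7604 m

5.7604 m


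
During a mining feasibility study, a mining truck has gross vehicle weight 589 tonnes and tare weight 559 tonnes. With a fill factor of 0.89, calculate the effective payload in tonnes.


26.7 tonnes

Maximum payload = gross - tare
= 589 - 559 = 30 tonnes
Effective payload = max payload * fill factor
= 30 * 0.89
= 26.7 tonnes


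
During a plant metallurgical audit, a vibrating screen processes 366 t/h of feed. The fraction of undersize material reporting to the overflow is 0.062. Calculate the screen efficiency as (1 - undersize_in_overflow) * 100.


Screen efficiency = (1 - fraction of undersize in overflow) * 100
= (1 - 0.062) * 100
= 0.938 * 100
= 93.8%

93.8%


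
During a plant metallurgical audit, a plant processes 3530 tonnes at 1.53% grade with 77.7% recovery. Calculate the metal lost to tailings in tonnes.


Total metal in feed:
= 3530 * 1.53 / 100 = 54.009 tonnes
Metal recovered:
= 54.009 * 77.7 / 100 = 41.964993 tonnes
Metal lost to tailings:
= 54.009 - 41.964993
= 12.044 tonnes

12.044 tonnes


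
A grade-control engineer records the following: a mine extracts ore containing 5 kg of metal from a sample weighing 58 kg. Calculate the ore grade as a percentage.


Ore grade = (metal mass / ore mass) * 100
= (5 / 58) * 100
= 0.08620689655 * 100
= 8.6207%

8.6207%


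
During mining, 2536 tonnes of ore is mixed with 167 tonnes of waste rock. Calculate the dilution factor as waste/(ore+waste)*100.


Total material = ore + waste
= 2536 + 167 = 2703 tonnes
Dilution = waste / total * 100
= 167 / 2703 * 100
= 0.06178320385 * 100
= 6.1783%

6.1783%


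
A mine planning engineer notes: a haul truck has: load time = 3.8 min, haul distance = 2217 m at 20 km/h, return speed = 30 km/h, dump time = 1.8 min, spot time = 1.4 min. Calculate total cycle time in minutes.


Convert haul speed to m/min: 20 * 1000/60 = 333.3333333 m/min
Haul time = 2217 / 333.3333333 = 6.651 min
Convert return speed to m/min: 30 * 1000/60 = 500 m/min
Return time = 2217 / 500 = 4.434 min
Total cycle time:
= 3.8 + 6.651 + 1.8 + 4.434 + 1.4
= 18.085 min

18.085 min


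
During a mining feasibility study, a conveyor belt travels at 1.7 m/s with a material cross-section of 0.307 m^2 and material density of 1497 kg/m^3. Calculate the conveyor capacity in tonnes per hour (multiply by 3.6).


2812.6235 t/h

Volumetric flow = speed * area
= 1.7 * 0.307 = 0.5219 m^3/s
Mass flow = volumetric * density
= 0.5219 * 1497 = 781.2843 kg/s
Convert to t/h: multiply by 3.6
Capacity = 781.2843 * 3.6
= 2812.6235 t/h


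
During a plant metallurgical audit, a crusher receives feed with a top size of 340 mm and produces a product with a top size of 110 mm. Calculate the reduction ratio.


Reduction ratio = feed size / product size
= 340 / 110
= 3.0909

3.0909


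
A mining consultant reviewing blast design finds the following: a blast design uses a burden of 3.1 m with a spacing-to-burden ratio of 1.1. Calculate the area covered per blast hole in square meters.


First, find the spacing:
Spacing = burden * ratio = 3.1 * 1.1
= 3.41 m
Then, calculate the area:
Area = burden * spacing = 3.1 * 3.41
= 10.571 m^2

10.571 m^2


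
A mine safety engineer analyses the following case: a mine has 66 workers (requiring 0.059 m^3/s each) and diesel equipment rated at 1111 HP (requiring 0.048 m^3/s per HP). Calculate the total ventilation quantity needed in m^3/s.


Airflow for workers:
Q_people = 66 * 0.059 = 3.894 m^3/s
Airflow for diesel equipment:
Q_diesel = 1111 * 0.048 = 53.328 m^3/s
Total ventilation:
Q_total = 3.894 + 53.328
= 57.222 m^3/s

57.222 m^3/s


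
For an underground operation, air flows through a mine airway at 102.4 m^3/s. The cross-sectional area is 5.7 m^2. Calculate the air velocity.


Velocity = flow rate / cross-sectional area
= 102.4 / 5.7
= 17.9649 m/s

17.9649 m/s


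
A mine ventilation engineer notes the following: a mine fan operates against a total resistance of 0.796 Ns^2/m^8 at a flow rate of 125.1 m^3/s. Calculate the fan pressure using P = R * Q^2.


Compute Q^2:
Q^2 = 125.1^2 = 15650.01
Compute pressure:
P = R * Q^2 = 0.796 * 15650.01
= 12457.408 Pa

12457.408 Pa


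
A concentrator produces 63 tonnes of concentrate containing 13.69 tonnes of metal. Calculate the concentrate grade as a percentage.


21.7302%

Grade = (metal in concentrate / concentrate mass) * 100
= (13.69 / 63) * 100
= 0.2173015873 * 100
= 21.7302%


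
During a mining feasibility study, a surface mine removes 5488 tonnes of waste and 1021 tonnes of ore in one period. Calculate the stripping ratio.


Stripping ratio = waste tonnage / ore tonnage
= 5488 / 1021
= 5.3751

5.3751


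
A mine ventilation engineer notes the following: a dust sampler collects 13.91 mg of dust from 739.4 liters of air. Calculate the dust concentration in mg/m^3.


18.8126 mg/m^3

Convert liters to m^3: 1 m^3 = 1000 L
Concentration = mass / volume * 1000
= 13.91 / 739.4 * 1000
= 0.01881255072 * 1000
= 18.8126 mg/m^3


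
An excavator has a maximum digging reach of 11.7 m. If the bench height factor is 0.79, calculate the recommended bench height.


Bench height = reach * factor
= 11.7 * 0.79
= 9.243 m

9.243 m


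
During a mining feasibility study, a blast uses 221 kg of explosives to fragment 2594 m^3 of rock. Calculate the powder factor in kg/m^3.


0.0852 kg/m^3

Powder factor = explosive mass / rock volume
= 221 / 2594
= 0.0852 kg/m^3


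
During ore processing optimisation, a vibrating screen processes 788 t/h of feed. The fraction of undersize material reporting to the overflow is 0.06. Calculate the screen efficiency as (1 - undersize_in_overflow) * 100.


94.0%

Screen efficiency = (1 - fraction of undersize in overflow) * 100
= (1 - 0.06) * 100
= 0.94 * 100
= 94.0%


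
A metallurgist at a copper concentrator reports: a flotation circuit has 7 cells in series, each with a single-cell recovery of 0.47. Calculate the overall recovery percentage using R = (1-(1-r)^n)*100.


98.8253%

Complement of single-cell recovery:
1 - r = 1 - 0.47 = 0.53
Raise to power n:
(1 - r)^7 = 0.53^7 = 0.0117471114
Overall recovery:
R = (1 - 0.0117471114) * 100
= 98.8253%


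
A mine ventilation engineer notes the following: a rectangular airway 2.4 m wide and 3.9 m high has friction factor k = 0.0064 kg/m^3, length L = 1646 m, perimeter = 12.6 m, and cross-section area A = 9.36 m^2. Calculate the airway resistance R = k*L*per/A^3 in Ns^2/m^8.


0.1619 Ns^2/m^8

Compute the numerator:
k * L * per = 0.0064 * 1646 * 12.6
= 132.73344
Compute the denominator:
A^3 = 9.36^3 = 820.025856
Resistance:
R = 132.73344 / 820.025856
= 0.1619 Ns^2/m^8


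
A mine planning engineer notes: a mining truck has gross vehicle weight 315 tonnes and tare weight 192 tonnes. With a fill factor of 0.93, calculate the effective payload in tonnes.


Maximum payload = gross - tare
= 315 - 192 = 123 tonnes
Effective payload = max payload * fill factor
= 123 * 0.93
= 114.39 tonnes

114.39 tonnes


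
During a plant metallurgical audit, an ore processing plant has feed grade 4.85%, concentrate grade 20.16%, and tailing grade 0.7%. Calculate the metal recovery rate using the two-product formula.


Using the two-product formula:
R = 100 * c * (f - t) / (f * (c - t))
Numerator = 100 * 20.16 * (4.85 - 0.7)
= 100 * 20.16 * 4.15
= 8366.4
Denominator = 4.85 * (20.16 - 0.7)
= 4.85 * 19.46
= 94.381
R = 8366.4 / 94.381
= 88.645%

88.645%


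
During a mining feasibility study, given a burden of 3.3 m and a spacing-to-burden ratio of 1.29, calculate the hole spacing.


Spacing = burden * ratio
= 3.3 * 1.29
= 4.257 m

4.257 m


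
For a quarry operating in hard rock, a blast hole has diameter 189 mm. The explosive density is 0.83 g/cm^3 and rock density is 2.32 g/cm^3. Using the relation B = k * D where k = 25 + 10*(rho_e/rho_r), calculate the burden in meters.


5.4012 m

First, compute k:
rho_e / rho_r = 0.83 / 2.32 = 0.3577586207
k = 25 + 10 * 0.3577586207 = 28.57758621
Then, compute burden:
B = k * D / 1000 = 28.57758621 * 189 / 1000
= 5401.163793 / 1000
= 5.4012 m


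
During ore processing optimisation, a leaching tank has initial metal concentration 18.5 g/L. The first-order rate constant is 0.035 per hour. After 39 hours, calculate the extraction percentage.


Compute the exponent:
-k * t = -0.035 * 39 = -1.365
Remaining concentration:
C = 18.5 * exp(-1.365)
= 18.5 * 0.255380676
= 4.724542506 g/L
Extracted = 18.5 - 4.724542506 = 13.77545749 g/L
Extraction % = 13.77545749 / 18.5 * 100
= 74.4619%

74.4619%


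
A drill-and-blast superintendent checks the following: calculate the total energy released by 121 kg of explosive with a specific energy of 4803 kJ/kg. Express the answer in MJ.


Energy = mass * specific_energy / 1000
= 121 * 4803 / 1000
= 581163 / 1000
= 581.163 MJ

581.163 MJ


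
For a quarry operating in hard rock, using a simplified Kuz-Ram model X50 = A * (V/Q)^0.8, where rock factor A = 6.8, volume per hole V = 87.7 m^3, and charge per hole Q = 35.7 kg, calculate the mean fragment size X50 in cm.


Compute V/Q:
V/Q = 87.7 / 35.7 = 2.456582633
Raise to the power 0.8:
(V/Q)^0.8 = 2.456582633^0.8 = 2.05241463
Multiply by A:
X50 = 6.8 * 2.05241463
= 13.9564 cm

13.9564 cm


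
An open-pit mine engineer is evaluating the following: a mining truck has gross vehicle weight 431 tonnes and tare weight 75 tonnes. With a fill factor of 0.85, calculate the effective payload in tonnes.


302.6 tonnes

Maximum payload = gross - tare
= 431 - 75 = 356 tonnes
Effective payload = max payload * fill factor
= 356 * 0.85
= 302.6 tonnes


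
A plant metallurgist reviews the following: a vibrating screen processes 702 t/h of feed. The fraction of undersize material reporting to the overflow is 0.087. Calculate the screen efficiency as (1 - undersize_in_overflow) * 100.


91.3%

Screen efficiency = (1 - fraction of undersize in overflow) * 100
= (1 - 0.087) * 100
= 0.913 * 100
= 91.3%


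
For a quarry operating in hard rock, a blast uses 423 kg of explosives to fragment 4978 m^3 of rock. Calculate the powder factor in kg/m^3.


Powder factor = explosive mass / rock volume
= 423 / 4978
= 0.085 kg/m^3

0.085 kg/m^3


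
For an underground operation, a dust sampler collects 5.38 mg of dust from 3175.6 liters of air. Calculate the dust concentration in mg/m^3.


1.6942 mg/m^3

Convert liters to m^3: 1 m^3 = 1000 L
Concentration = mass / volume * 1000
= 5.38 / 3175.6 * 1000
= 0.001694168031 * 1000
= 1.6942 mg/m^3


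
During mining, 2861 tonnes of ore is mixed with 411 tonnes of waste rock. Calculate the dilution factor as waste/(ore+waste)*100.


12.5611%

Total material = ore + waste
= 2861 + 411 = 3272 tonnes
Dilution = waste / total * 100
= 411 / 3272 * 100
= 0.1256112469 * 100
= 12.5611%


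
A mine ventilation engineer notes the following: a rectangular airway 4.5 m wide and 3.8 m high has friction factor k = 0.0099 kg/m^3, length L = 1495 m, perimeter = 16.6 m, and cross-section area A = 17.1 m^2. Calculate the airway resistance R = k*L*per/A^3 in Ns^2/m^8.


0.0491 Ns^2/m^8

Compute the numerator:
k * L * per = 0.0099 * 1495 * 16.6
= 245.6883
Compute the denominator:
A^3 = 17.1^3 = 5000.211
Resistance:
R = 245.6883 / 5000.211
= 0.0491 Ns^2/m^8


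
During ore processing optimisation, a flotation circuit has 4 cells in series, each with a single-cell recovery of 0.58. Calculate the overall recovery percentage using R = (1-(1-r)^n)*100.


96.8883%

Complement of single-cell recovery:
1 - r = 1 - 0.58 = 0.42
Raise to power n:
(1 - r)^4 = 0.42^4 = 0.03111696
Overall recovery:
R = (1 - 0.03111696) * 100
= 96.8883%


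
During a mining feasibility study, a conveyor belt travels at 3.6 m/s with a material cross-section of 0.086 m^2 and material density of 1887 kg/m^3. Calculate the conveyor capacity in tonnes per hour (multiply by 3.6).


Volumetric flow = speed * area
= 3.6 * 0.086 = 0.3096 m^3/s
Mass flow = volumetric * density
= 0.3096 * 1887 = 584.2152 kg/s
Convert to t/h: multiply by 3.6
Capacity = 584.2152 * 3.6
= 2103.1747 t/h

2103.1747 t/h


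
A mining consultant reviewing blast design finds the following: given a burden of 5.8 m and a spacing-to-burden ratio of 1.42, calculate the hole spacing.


8.236 m

Spacing = burden * ratio
= 5.8 * 1.42
= 8.236 m


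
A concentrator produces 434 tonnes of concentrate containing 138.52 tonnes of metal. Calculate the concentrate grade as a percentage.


31.9171%

Grade = (metal in concentrate / concentrate mass) * 100
= (138.52 / 434) * 100
= 0.3191705069 * 100
= 31.9171%


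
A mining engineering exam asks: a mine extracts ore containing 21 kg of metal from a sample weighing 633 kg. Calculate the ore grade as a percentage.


3.3175%

Ore grade = (metal mass / ore mass) * 100
= (21 / 633) * 100
= 0.03317535545 * 100
= 3.3175%


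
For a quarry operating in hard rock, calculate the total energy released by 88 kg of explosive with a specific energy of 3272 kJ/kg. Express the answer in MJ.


Energy = mass * specific_energy / 1000
= 88 * 3272 / 1000
= 287936 / 1000
= 287.936 MJ

287.936 MJ


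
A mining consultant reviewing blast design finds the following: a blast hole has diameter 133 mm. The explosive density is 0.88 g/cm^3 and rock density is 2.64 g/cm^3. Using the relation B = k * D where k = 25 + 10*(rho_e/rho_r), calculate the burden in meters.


3.7683 m

First, compute k:
rho_e / rho_r = 0.88 / 2.64 = 0.3333333333
k = 25 + 10 * 0.3333333333 = 28.33333333
Then, compute burden:
B = k * D / 1000 = 28.33333333 * 133 / 1000
= 3768.333333 / 1000
= 3.7683 m


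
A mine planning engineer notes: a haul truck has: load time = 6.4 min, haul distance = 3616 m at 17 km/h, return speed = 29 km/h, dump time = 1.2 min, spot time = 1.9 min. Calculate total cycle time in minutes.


Convert haul speed to m/min: 17 * 1000/60 = 283.3333333 m/min
Haul time = 3616 / 283.3333333 = 12.76235294 min
Convert return speed to m/min: 29 * 1000/60 = 483.3333333 m/min
Return time = 3616 / 483.3333333 = 7.48137931 min
Total cycle time:
= 6.4 + 12.76235294 + 1.2 + 7.48137931 + 1.9
= 29.7437 min

29.7437 min


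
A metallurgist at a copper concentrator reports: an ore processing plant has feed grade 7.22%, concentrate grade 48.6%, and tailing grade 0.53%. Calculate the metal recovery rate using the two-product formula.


93.6809%

Using the two-product formula:
R = 100 * c * (f - t) / (f * (c - t))
Numerator = 100 * 48.6 * (7.22 - 0.53)
= 100 * 48.6 * 6.69
= 32513.4
Denominator = 7.22 * (48.6 - 0.53)
= 7.22 * 48.07
= 347.0654
R = 32513.4 / 347.0654
= 93.6809%


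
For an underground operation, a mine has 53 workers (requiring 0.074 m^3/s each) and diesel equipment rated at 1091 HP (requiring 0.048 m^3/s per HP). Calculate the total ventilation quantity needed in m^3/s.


56.29 m^3/s

Airflow for workers:
Q_people = 53 * 0.074 = 3.922 m^3/s
Airflow for diesel equipment:
Q_diesel = 1091 * 0.048 = 52.368 m^3/s
Total ventilation:
Q_total = 3.922 + 52.368
= 56.29 m^3/s


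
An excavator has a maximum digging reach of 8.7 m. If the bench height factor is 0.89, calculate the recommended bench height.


7.743 m

Bench height = reach * factor
= 8.7 * 0.89
= 7.743 m


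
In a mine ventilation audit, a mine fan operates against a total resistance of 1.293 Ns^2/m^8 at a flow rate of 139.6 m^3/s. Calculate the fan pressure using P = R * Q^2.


25198.1909 Pa

Compute Q^2:
Q^2 = 139.6^2 = 19488.16
Compute pressure:
P = R * Q^2 = 1.293 * 19488.16
= 25198.1909 Pa


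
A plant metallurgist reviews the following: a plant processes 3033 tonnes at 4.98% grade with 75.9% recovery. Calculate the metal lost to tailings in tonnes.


36.4015 tonnes

Total metal in feed:
= 3033 * 4.98 / 100 = 151.0434 tonnes
Metal recovered:
= 151.0434 * 75.9 / 100 = 114.6419406 tonnes
Metal lost to tailings:
= 151.0434 - 114.6419406
= 36.4015 tonnes


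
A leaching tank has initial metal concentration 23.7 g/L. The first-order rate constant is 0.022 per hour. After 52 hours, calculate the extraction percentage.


Compute the exponent:
-k * t = -0.022 * 52 = -1.144
Remaining concentration:
C = 23.7 * exp(-1.144)
= 23.7 * 0.3185423009
= 7.549452531 g/L
Extracted = 23.7 - 7.549452531 = 16.15054747 g/L
Extraction % = 16.15054747 / 23.7 * 100
= 68.1458%

68.1458%


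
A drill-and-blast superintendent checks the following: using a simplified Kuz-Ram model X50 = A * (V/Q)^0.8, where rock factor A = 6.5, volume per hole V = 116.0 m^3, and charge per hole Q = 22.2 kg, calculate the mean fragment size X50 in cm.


Compute V/Q:
V/Q = 116.0 / 22.2 = 5.225225225
Raise to the power 0.8:
(V/Q)^0.8 = 5.225225225^0.8 = 3.753911345
Multiply by A:
X50 = 6.5 * 3.753911345
= 24.4004 cm

24.4004 cm


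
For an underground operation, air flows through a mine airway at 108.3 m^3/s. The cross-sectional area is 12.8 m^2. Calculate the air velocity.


8.4609 m/s

Velocity = flow rate / cross-sectional area
= 108.3 / 12.8
= 8.4609 m/s


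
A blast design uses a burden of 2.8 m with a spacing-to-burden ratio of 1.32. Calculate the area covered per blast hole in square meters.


10.3488 m^2

First, find the spacing:
Spacing = burden * ratio = 2.8 * 1.32
= 3.696 m
Then, calculate the area:
Area = burden * spacing = 2.8 * 3.696
= 10.3488 m^2


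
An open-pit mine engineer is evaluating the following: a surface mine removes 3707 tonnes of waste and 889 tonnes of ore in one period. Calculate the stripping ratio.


4.1699

Stripping ratio = waste tonnage / ore tonnage
= 3707 / 889
= 4.1699


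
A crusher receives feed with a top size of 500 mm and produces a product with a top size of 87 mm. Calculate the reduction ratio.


5.7471

Reduction ratio = feed size / product size
= 500 / 87
= 5.7471


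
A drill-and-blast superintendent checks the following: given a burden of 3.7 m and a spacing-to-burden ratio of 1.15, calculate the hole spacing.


4.255 m

Spacing = burden * ratio
= 3.7 * 1.15
= 4.255 m


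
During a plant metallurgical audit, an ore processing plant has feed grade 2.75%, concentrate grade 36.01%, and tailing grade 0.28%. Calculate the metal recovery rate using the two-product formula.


90.522%

Using the two-product formula:
R = 100 * c * (f - t) / (f * (c - t))
Numerator = 100 * 36.01 * (2.75 - 0.28)
= 100 * 36.01 * 2.47
= 8894.47
Denominator = 2.75 * (36.01 - 0.28)
= 2.75 * 35.73
= 98.2575
R = 8894.47 / 98.2575
= 90.522%


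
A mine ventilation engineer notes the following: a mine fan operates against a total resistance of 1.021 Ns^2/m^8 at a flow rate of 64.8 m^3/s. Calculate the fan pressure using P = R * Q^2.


Compute Q^2:
Q^2 = 64.8^2 = 4199.04
Compute pressure:
P = R * Q^2 = 1.021 * 4199.04
= 4287.2198 Pa

4287.2198 Pa


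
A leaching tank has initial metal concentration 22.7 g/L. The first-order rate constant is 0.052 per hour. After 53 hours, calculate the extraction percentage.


Compute the exponent:
-k * t = -0.052 * 53 = -2.756
Remaining concentration:
C = 22.7 * exp(-2.756)
= 22.7 * 0.06354544244
= 1.442481543 g/L
Extracted = 22.7 - 1.442481543 = 21.25751846 g/L
Extraction % = 21.25751846 / 22.7 * 100
= 93.6455%

93.6455%


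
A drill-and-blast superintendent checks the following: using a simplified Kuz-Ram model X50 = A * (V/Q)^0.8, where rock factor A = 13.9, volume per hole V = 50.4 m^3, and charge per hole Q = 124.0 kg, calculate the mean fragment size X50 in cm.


Compute V/Q:
V/Q = 50.4 / 124.0 = 0.4064516129
Raise to the power 0.8:
(V/Q)^0.8 = 0.4064516129^0.8 = 0.4866391905
Multiply by A:
X50 = 13.9 * 0.4866391905
= 6.7643 cm

6.7643 cm


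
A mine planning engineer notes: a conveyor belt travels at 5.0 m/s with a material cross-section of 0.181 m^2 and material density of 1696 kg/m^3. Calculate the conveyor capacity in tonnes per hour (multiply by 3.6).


5525.568 t/h

Volumetric flow = speed * area
= 5.0 * 0.181 = 0.905 m^3/s
Mass flow = volumetric * density
= 0.905 * 1696 = 1534.88 kg/s
Convert to t/h: multiply by 3.6
Capacity = 1534.88 * 3.6
= 5525.568 t/h


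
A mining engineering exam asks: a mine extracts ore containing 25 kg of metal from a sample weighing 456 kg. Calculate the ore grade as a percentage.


5.4825%

Ore grade = (metal mass / ore mass) * 100
= (25 / 456) * 100
= 0.0548245614 * 100
= 5.4825%


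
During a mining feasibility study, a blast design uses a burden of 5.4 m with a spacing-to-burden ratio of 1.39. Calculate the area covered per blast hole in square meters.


First, find the spacing:
Spacing = burden * ratio = 5.4 * 1.39
= 7.506 m
Then, calculate the area:
Area = burden * spacing = 5.4 * 7.506
= 40.5324 m^2

40.5324 m^2


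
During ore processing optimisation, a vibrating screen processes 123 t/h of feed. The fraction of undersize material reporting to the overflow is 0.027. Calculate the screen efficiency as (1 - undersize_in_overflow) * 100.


97.3%

Screen efficiency = (1 - fraction of undersize in overflow) * 100
= (1 - 0.027) * 100
= 0.973 * 100
= 97.3%


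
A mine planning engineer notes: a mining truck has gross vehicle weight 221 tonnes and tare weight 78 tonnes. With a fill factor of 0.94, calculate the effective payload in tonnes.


134.42 tonnes

Maximum payload = gross - tare
= 221 - 78 = 143 tonnes
Effective payload = max payload * fill factor
= 143 * 0.94
= 134.42 tonnes
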